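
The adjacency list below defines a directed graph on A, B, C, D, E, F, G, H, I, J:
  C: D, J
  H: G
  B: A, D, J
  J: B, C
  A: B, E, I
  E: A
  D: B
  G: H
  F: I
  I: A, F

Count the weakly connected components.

From A: component {A, B, C, D, E, F, I, J}.
From G: component {G, H}.
That's 2 components.

2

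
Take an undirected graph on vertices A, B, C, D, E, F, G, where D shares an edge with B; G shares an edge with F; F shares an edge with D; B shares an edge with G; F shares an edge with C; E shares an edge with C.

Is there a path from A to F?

A has no edges, so nothing is reachable from it.

No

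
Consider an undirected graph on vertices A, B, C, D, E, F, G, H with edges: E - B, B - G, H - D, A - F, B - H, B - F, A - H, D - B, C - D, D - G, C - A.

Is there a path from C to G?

Yes

Explore from C.
Distance 1: reach A, D.
Distance 2: reach B, F, G, H.
Found G.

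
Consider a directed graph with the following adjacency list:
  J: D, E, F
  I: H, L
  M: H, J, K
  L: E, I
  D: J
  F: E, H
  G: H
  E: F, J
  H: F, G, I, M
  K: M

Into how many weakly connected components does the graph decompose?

1

From D: component {D, E, F, G, H, I, J, K, L, M}.
That's 1 component.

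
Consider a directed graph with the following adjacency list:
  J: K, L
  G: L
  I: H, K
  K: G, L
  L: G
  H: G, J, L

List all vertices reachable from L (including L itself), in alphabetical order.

Start at L.
Its neighbours: G.
Nothing further is reachable.

G, L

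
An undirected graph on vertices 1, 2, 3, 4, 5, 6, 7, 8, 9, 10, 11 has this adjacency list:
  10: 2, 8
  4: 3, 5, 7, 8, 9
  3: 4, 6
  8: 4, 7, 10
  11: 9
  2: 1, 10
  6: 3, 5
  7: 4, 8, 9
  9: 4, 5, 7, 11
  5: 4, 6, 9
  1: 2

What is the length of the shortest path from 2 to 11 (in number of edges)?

Distance 0: 2.
Distance 1: 1, 10.
Distance 2: 8.
Distance 3: 4, 7.
Distance 4: 3, 5, 9.
Distance 5: 6, 11 — contains 11.

5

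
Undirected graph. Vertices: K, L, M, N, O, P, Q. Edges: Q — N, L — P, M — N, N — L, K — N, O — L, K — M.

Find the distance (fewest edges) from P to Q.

3

Distance 0: P.
Distance 1: L.
Distance 2: N, O.
Distance 3: K, M, Q — contains Q.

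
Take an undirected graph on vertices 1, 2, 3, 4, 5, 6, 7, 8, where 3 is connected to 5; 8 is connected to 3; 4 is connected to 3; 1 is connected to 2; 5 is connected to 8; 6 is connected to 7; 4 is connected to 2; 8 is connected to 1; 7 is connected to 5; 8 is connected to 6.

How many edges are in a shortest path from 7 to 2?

4

Distance 0: 7.
Distance 1: 5, 6.
Distance 2: 3, 8.
Distance 3: 1, 4.
Distance 4: 2 — contains 2.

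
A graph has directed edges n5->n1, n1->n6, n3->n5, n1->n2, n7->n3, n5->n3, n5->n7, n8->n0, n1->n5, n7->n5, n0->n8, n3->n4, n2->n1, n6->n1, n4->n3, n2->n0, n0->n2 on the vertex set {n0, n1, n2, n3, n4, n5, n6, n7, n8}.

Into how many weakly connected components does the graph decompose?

From n0: component {n0, n1, n2, n3, n4, n5, n6, n7, n8}.
That's 1 component.

1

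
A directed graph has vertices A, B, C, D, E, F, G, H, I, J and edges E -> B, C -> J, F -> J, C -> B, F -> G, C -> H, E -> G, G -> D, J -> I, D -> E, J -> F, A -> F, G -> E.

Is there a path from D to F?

Explore from D.
Distance 1: reach E.
Distance 2: reach B, G.
The search from D is exhausted; no directed path reaches F.

No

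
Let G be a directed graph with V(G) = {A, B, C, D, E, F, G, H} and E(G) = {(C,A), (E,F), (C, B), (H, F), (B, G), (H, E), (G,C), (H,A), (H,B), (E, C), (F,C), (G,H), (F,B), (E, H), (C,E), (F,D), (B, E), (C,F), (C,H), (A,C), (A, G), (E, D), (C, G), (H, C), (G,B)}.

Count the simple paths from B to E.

B→E
B→G→C→E
B→G→C→H→E
B→G→H→A→C→E
B→G→H→C→E
B→G→H→E
B→G→H→F→C→E

7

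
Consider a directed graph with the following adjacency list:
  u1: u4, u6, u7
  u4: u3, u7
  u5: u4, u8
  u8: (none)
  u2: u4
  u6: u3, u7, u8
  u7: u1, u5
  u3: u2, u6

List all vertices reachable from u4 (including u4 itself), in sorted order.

Start at u4.
Its neighbours: u3, u7.
Then their neighbours: u1, u2, u5, u6.
Then next layer: u8.
Every vertex is now reached.

u1, u2, u3, u4, u5, u6, u7, u8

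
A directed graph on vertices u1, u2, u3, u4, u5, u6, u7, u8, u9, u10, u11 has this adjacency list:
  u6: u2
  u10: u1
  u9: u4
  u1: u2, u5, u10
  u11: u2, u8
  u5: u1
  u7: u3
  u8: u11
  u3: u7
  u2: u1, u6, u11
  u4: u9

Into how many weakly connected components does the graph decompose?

From u1: component {u1, u2, u5, u6, u8, u10, u11}.
From u3: component {u3, u7}.
From u4: component {u4, u9}.
That's 3 components.

3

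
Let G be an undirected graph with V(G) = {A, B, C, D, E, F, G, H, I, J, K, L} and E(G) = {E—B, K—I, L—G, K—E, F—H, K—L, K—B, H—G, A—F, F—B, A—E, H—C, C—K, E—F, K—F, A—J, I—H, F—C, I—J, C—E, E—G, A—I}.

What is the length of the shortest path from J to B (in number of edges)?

3

Distance 0: J.
Distance 1: A, I.
Distance 2: E, F, H, K.
Distance 3: B, C, G, L — contains B.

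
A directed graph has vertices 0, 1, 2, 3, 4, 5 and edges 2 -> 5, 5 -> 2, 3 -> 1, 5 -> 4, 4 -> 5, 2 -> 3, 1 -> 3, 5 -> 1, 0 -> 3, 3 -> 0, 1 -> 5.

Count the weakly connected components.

1

From 0: component {0, 1, 2, 3, 4, 5}.
That's 1 component.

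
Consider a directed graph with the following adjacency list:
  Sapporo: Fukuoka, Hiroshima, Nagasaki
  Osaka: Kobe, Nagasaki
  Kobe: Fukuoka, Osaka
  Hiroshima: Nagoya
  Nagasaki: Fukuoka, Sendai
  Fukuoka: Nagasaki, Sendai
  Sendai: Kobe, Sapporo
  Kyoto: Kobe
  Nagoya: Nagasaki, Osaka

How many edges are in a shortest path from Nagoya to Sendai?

Distance 0: Nagoya.
Distance 1: Nagasaki, Osaka.
Distance 2: Fukuoka, Kobe, Sendai — contains Sendai.

2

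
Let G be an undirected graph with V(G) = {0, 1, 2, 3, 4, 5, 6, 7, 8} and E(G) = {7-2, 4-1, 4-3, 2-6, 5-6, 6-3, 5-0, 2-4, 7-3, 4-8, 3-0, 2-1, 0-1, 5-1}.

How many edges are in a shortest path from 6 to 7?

Distance 0: 6.
Distance 1: 2, 3, 5.
Distance 2: 0, 1, 4, 7 — contains 7.

2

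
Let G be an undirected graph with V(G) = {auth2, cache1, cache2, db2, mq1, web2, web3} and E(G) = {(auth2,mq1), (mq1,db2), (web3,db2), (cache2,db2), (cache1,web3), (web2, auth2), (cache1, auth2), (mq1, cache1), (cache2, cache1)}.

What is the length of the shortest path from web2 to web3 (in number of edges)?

3

Distance 0: web2.
Distance 1: auth2.
Distance 2: cache1, mq1.
Distance 3: cache2, db2, web3 — contains web3.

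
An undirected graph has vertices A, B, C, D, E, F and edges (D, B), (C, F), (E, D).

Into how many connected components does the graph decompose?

3

From A: component {A}.
From B: component {B, D, E}.
From C: component {C, F}.
That's 3 components.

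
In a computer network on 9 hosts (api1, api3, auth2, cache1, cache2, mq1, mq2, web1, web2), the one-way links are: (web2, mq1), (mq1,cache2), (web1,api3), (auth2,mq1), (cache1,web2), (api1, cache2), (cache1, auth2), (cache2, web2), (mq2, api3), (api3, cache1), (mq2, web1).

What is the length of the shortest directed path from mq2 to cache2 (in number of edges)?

Distance 0: mq2.
Distance 1: api3, web1.
Distance 2: cache1.
Distance 3: auth2, web2.
Distance 4: mq1.
Distance 5: cache2 — contains cache2.

5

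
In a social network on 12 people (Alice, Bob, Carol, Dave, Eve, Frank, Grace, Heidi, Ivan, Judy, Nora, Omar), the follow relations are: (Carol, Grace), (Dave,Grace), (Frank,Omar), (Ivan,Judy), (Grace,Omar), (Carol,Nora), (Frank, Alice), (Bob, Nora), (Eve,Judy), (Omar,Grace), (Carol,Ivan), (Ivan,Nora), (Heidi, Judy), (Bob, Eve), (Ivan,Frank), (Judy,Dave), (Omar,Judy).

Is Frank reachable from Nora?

Nora has no outgoing edges, so nothing is reachable from it.

No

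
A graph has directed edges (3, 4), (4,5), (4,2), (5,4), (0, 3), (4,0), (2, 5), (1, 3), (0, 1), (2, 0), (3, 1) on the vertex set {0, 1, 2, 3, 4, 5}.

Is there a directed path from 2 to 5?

Yes

Explore from 2.
Distance 1: reach 0, 5.
Found 5.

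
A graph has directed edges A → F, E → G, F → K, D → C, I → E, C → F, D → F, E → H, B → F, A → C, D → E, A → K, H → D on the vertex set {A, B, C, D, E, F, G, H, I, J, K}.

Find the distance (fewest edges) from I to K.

5

Distance 0: I.
Distance 1: E.
Distance 2: G, H.
Distance 3: D.
Distance 4: C, F.
Distance 5: K — contains K.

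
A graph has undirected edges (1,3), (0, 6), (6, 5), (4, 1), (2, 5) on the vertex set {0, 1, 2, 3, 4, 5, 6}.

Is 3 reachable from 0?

No

Explore from 0.
Distance 1: reach 6.
Distance 2: reach 5.
Distance 3: reach 2.
The search is exhausted without reaching 3; it lies in a different component.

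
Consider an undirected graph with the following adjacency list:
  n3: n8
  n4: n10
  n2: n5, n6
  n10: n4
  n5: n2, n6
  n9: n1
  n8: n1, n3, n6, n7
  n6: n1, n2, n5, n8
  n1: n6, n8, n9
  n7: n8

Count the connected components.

From n1: component {n1, n2, n3, n5, n6, n7, n8, n9}.
From n4: component {n4, n10}.
That's 2 components.

2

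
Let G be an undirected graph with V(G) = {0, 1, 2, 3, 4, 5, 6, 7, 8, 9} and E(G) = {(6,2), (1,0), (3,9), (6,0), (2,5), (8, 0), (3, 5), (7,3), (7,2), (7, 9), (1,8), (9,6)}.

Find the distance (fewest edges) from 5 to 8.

4

Distance 0: 5.
Distance 1: 2, 3.
Distance 2: 6, 7, 9.
Distance 3: 0.
Distance 4: 1, 8 — contains 8.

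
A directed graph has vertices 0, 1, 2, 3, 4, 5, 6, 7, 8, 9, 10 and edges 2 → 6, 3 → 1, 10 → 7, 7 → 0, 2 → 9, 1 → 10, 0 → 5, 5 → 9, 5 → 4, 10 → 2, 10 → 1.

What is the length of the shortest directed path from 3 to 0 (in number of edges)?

4

Distance 0: 3.
Distance 1: 1.
Distance 2: 10.
Distance 3: 2, 7.
Distance 4: 0, 6, 9 — contains 0.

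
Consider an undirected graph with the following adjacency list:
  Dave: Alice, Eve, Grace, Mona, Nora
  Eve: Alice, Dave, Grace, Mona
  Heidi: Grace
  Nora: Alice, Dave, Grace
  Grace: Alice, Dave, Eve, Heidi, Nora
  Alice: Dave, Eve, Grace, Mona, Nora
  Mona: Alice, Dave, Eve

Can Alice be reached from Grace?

Explore from Grace.
Distance 1: reach Alice, Dave, Eve, Heidi, Nora.
Found Alice.

Yes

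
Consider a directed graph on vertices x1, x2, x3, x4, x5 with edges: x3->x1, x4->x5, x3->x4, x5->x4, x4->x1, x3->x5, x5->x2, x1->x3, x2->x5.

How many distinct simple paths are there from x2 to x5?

x2→x5

1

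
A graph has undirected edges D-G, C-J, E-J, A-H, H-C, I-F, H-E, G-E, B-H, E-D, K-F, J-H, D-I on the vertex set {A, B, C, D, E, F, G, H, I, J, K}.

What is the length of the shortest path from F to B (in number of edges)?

5

Distance 0: F.
Distance 1: I, K.
Distance 2: D.
Distance 3: E, G.
Distance 4: H, J.
Distance 5: A, B, C — contains B.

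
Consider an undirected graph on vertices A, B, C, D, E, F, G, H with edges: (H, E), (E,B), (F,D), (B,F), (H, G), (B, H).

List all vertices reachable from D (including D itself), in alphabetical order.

Start at D.
Its neighbours: F.
Then their neighbours: B.
Then next layer: E, H.
Then next layer: G.
Nothing further is reachable.

B, D, E, F, G, H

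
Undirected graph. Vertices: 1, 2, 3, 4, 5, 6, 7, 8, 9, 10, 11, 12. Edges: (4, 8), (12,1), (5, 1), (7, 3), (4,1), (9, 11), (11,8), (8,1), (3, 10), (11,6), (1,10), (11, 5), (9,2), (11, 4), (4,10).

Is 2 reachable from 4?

Yes

Explore from 4.
Distance 1: reach 1, 8, 10, 11.
Distance 2: reach 3, 5, 6, 9, 12.
Distance 3: reach 2, 7.
Found 2.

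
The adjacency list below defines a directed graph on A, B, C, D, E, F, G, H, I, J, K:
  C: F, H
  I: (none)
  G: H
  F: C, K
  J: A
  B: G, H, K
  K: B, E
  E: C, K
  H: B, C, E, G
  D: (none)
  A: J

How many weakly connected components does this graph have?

From A: component {A, J}.
From B: component {B, C, E, F, G, H, K}.
From D: component {D}.
From I: component {I}.
That's 4 components.

4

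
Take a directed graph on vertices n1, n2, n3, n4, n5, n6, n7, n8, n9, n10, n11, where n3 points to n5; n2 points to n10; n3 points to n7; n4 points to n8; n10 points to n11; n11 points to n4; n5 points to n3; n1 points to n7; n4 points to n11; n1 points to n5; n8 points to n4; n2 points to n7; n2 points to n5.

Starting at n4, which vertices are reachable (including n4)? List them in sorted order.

n4, n8, n11

Start at n4.
Its neighbours: n8, n11.
Nothing further is reachable.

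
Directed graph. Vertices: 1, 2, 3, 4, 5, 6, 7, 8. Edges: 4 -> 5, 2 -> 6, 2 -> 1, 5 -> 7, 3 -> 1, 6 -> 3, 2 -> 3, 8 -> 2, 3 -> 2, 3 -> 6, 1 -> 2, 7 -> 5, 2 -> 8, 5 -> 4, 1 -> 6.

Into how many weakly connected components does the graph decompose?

From 1: component {1, 2, 3, 6, 8}.
From 4: component {4, 5, 7}.
That's 2 components.

2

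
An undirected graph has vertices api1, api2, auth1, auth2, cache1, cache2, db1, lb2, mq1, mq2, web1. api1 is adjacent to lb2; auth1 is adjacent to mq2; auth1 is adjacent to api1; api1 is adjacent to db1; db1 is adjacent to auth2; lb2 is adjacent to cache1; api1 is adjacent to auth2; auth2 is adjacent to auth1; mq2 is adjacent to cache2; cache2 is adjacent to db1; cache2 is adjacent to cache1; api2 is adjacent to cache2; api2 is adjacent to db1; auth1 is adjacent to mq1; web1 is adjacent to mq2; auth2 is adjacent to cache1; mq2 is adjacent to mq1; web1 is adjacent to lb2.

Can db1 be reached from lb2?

Yes

Explore from lb2.
Distance 1: reach api1, cache1, web1.
Distance 2: reach auth1, auth2, cache2, db1, mq2.
Found db1.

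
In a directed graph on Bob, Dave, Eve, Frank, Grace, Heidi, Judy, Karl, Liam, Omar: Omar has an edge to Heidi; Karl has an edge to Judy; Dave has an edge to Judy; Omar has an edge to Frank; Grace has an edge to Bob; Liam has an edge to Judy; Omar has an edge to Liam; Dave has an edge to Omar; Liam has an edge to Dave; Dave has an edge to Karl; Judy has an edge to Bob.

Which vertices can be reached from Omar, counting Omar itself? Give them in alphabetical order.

Start at Omar.
Its neighbours: Frank, Heidi, Liam.
Then their neighbours: Dave, Judy.
Then next layer: Bob, Karl.
Nothing further is reachable.

Bob, Dave, Frank, Heidi, Judy, Karl, Liam, Omar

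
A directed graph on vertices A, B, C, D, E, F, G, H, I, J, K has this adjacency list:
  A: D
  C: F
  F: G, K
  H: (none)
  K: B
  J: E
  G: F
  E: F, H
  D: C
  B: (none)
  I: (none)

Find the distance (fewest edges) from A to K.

4

Distance 0: A.
Distance 1: D.
Distance 2: C.
Distance 3: F.
Distance 4: G, K — contains K.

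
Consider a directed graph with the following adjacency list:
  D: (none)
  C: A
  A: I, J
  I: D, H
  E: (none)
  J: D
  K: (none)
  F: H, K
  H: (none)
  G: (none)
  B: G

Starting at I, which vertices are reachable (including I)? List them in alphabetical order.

D, H, I

Start at I.
Its neighbours: D, H.
Nothing further is reachable.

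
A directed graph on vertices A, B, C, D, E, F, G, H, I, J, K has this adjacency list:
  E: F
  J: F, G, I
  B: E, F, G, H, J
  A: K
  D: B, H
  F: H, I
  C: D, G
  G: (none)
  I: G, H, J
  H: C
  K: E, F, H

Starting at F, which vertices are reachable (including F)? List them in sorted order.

Start at F.
Its neighbours: H, I.
Then their neighbours: C, G, J.
Then next layer: D.
Then next layer: B.
Then next layer: E.
Nothing further is reachable.

B, C, D, E, F, G, H, I, J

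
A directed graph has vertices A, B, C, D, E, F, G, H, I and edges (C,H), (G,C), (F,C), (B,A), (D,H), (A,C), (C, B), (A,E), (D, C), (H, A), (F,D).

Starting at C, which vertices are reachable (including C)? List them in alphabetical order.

Start at C.
Its neighbours: B, H.
Then their neighbours: A.
Then next layer: E.
Nothing further is reachable.

A, B, C, E, H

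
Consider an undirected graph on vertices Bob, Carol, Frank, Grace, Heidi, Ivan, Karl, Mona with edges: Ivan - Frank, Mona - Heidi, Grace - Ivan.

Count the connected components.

5

From Bob: component {Bob}.
From Carol: component {Carol}.
From Frank: component {Frank, Grace, Ivan}.
From Heidi: component {Heidi, Mona}.
From Karl: component {Karl}.
That's 5 components.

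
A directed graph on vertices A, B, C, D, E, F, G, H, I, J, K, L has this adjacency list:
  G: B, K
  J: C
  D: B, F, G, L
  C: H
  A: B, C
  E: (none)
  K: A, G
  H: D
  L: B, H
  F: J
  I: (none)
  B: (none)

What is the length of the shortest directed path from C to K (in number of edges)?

4

Distance 0: C.
Distance 1: H.
Distance 2: D.
Distance 3: B, F, G, L.
Distance 4: J, K — contains K.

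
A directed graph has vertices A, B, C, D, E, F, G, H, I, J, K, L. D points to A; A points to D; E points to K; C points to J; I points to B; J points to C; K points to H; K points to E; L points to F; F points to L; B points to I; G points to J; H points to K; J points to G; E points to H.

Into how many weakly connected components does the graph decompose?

5

From A: component {A, D}.
From B: component {B, I}.
From C: component {C, G, J}.
From E: component {E, H, K}.
From F: component {F, L}.
That's 5 components.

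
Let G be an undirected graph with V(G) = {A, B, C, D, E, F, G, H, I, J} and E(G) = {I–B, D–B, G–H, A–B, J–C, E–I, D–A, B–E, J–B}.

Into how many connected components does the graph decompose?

From A: component {A, B, C, D, E, I, J}.
From F: component {F}.
From G: component {G, H}.
That's 3 components.

3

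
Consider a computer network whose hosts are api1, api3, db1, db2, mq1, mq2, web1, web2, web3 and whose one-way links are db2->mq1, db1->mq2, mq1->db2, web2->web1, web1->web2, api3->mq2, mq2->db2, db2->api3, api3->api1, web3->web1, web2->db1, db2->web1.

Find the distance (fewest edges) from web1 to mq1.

5

Distance 0: web1.
Distance 1: web2.
Distance 2: db1.
Distance 3: mq2.
Distance 4: db2.
Distance 5: api3, mq1 — contains mq1.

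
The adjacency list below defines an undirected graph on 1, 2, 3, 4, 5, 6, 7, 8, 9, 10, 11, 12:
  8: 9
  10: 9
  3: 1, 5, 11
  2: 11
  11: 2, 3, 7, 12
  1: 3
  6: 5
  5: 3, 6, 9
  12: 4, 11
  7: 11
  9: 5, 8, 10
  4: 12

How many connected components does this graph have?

1

From 1: component {1, 2, 3, 4, 5, 6, 7, 8, 9, 10, 11, 12}.
That's 1 component.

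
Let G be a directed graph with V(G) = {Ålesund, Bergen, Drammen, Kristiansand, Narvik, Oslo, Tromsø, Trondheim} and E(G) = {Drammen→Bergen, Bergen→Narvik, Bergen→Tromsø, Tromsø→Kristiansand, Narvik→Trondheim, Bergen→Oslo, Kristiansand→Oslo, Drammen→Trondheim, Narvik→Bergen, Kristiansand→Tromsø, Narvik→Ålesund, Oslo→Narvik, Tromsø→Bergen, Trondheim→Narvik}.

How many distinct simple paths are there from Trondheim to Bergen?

Trondheim→Narvik→Bergen

1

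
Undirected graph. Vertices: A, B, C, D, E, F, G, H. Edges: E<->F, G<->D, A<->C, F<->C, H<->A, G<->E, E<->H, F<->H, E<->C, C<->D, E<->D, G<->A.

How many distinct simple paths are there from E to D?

E–C–A–G–D
E–C–D
E–C–F–H–A–G–D
E–D
E–F–C–A–G–D
E–F–C–D
E–F–H–A–C–D
E–F–H–A–G–D
E–G–A–C–D
E–G–A–H–F–C–D
E–G–D
E–H–A–C–D
E–H–A–G–D
E–H–F–C–A–G–D
E–H–F–C–D

15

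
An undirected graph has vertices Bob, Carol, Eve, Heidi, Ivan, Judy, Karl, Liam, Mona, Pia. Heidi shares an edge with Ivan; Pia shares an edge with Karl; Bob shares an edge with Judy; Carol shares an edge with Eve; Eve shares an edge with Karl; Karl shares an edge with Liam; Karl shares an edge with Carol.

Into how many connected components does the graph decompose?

From Bob: component {Bob, Judy}.
From Carol: component {Carol, Eve, Karl, Liam, Pia}.
From Heidi: component {Heidi, Ivan}.
From Mona: component {Mona}.
That's 4 components.

4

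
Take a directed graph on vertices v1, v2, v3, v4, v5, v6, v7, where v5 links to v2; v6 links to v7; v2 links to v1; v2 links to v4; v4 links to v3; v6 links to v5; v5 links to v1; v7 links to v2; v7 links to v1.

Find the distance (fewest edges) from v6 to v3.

4

Distance 0: v6.
Distance 1: v5, v7.
Distance 2: v1, v2.
Distance 3: v4.
Distance 4: v3 — contains v3.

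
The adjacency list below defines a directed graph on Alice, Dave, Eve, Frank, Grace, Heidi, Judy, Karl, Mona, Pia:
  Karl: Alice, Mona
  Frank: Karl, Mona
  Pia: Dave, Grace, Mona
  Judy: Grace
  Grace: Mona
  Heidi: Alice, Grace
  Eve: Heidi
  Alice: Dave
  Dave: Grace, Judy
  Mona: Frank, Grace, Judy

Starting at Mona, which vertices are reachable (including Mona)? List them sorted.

Alice, Dave, Frank, Grace, Judy, Karl, Mona

Start at Mona.
Its neighbours: Frank, Grace, Judy.
Then their neighbours: Karl.
Then next layer: Alice.
Then next layer: Dave.
Nothing further is reachable.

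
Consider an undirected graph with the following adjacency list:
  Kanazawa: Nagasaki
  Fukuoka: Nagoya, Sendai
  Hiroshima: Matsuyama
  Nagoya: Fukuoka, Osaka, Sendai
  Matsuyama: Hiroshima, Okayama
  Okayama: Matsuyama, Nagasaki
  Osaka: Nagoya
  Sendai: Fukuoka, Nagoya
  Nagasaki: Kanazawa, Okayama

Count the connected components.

2

From Fukuoka: component {Fukuoka, Nagoya, Osaka, Sendai}.
From Hiroshima: component {Hiroshima, Kanazawa, Matsuyama, Nagasaki, Okayama}.
That's 2 components.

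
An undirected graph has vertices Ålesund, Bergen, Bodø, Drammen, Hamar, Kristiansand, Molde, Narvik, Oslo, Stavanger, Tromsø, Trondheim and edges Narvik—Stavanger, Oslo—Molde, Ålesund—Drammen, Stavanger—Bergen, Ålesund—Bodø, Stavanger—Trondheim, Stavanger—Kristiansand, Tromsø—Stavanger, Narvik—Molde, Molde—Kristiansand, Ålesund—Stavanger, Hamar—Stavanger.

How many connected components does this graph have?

1

From Ålesund: component {Ålesund, Bergen, Bodø, Drammen, Hamar, Kristiansand, Molde, Narvik, Oslo, Stavanger, Tromsø, Trondheim}.
That's 1 component.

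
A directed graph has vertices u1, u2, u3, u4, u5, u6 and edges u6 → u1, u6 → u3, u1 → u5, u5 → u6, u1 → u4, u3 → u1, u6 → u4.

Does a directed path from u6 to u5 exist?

Yes

Explore from u6.
Distance 1: reach u1, u3, u4.
Distance 2: reach u5.
Found u5.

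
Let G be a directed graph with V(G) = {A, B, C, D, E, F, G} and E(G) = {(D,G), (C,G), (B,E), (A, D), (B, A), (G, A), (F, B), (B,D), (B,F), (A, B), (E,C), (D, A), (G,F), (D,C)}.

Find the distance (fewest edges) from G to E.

Distance 0: G.
Distance 1: A, F.
Distance 2: B, D.
Distance 3: C, E — contains E.

3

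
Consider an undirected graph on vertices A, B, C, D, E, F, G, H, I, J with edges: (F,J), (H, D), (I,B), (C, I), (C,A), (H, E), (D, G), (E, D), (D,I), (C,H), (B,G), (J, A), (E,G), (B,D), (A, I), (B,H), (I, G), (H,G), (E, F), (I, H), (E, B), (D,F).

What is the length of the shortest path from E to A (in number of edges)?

Distance 0: E.
Distance 1: B, D, F, G, H.
Distance 2: C, I, J.
Distance 3: A — contains A.

3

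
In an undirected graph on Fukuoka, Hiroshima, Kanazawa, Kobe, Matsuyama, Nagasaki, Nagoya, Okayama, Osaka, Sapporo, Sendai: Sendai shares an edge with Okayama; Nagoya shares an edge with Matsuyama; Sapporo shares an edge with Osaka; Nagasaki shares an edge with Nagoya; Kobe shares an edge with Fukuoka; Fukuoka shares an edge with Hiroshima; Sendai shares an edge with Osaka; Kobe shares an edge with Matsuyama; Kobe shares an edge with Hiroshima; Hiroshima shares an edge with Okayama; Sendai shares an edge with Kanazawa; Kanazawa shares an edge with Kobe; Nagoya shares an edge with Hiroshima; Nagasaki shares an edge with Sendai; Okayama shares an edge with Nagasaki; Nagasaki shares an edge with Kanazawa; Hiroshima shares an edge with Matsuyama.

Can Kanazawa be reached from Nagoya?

Yes

Explore from Nagoya.
Distance 1: reach Hiroshima, Matsuyama, Nagasaki.
Distance 2: reach Fukuoka, Kanazawa, Kobe, Okayama, Sendai.
Found Kanazawa.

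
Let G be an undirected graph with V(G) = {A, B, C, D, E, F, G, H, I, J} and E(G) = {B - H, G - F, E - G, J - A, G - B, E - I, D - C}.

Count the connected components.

3

From A: component {A, J}.
From B: component {B, E, F, G, H, I}.
From C: component {C, D}.
That's 3 components.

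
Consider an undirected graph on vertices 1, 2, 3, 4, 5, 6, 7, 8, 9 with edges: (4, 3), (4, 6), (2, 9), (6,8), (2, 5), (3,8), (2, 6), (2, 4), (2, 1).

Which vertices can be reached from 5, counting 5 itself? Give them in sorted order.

Start at 5.
Its neighbours: 2.
Then their neighbours: 1, 4, 6, 9.
Then next layer: 3, 8.
Nothing further is reachable.

1, 2, 3, 4, 5, 6, 8, 9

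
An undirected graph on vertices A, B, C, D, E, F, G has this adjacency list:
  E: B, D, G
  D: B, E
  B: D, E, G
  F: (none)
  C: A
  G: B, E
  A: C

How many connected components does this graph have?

3

From A: component {A, C}.
From B: component {B, D, E, G}.
From F: component {F}.
That's 3 components.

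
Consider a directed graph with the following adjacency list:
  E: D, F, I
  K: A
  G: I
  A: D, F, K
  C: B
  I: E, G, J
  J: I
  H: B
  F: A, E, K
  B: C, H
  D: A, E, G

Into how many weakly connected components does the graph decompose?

From A: component {A, D, E, F, G, I, J, K}.
From B: component {B, C, H}.
That's 2 components.

2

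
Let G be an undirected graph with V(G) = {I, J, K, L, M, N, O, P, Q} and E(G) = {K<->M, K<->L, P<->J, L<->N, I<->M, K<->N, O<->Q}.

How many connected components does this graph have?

From I: component {I, K, L, M, N}.
From J: component {J, P}.
From O: component {O, Q}.
That's 3 components.

3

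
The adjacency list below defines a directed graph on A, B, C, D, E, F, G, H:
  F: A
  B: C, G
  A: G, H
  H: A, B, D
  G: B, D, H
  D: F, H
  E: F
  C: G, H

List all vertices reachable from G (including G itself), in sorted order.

Start at G.
Its neighbours: B, D, H.
Then their neighbours: A, C, F.
Nothing further is reachable.

A, B, C, D, F, G, H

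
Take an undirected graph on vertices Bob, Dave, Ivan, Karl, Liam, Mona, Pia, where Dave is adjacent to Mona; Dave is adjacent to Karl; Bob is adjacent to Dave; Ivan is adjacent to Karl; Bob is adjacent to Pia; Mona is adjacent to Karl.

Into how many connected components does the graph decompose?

From Bob: component {Bob, Dave, Ivan, Karl, Mona, Pia}.
From Liam: component {Liam}.
That's 2 components.

2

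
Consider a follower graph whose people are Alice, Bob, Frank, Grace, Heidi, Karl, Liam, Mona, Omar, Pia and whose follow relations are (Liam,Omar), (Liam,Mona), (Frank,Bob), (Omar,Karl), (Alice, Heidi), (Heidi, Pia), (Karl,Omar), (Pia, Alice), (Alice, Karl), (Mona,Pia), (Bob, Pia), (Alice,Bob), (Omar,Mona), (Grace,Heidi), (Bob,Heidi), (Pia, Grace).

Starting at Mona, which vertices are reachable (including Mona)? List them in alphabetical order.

Start at Mona.
Its neighbours: Pia.
Then their neighbours: Alice, Grace.
Then next layer: Bob, Heidi, Karl.
Then next layer: Omar.
Nothing further is reachable.

Alice, Bob, Grace, Heidi, Karl, Mona, Omar, Pia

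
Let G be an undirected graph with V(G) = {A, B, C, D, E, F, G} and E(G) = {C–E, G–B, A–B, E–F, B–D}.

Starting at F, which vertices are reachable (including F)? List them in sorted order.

C, E, F

Start at F.
Its neighbours: E.
Then their neighbours: C.
Nothing further is reachable.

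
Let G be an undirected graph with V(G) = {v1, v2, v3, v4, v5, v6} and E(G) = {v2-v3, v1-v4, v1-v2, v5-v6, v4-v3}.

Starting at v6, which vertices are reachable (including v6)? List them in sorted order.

Start at v6.
Its neighbours: v5.
Nothing further is reachable.

v5, v6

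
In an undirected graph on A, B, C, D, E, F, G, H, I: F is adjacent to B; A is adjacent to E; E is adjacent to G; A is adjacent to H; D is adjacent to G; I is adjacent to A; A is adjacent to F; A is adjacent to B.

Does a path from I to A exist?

Explore from I.
Distance 1: reach A.
Found A.

Yes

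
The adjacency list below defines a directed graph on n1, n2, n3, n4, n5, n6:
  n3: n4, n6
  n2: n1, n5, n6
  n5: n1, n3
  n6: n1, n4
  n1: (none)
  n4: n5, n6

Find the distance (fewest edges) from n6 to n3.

3

Distance 0: n6.
Distance 1: n1, n4.
Distance 2: n5.
Distance 3: n3 — contains n3.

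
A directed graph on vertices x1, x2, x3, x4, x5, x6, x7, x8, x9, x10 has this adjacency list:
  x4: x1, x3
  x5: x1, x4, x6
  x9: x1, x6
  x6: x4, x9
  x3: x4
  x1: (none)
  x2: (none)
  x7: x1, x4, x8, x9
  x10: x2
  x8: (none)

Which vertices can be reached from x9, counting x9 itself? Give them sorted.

Start at x9.
Its neighbours: x1, x6.
Then their neighbours: x4.
Then next layer: x3.
Nothing further is reachable.

x1, x3, x4, x6, x9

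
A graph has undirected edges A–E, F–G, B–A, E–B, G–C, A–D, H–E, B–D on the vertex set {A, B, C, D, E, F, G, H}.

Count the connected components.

From A: component {A, B, D, E, H}.
From C: component {C, F, G}.
That's 2 components.

2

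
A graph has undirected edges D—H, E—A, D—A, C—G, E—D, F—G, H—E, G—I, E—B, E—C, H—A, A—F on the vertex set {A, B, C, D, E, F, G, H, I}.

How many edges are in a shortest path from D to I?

4

Distance 0: D.
Distance 1: A, E, H.
Distance 2: B, C, F.
Distance 3: G.
Distance 4: I — contains I.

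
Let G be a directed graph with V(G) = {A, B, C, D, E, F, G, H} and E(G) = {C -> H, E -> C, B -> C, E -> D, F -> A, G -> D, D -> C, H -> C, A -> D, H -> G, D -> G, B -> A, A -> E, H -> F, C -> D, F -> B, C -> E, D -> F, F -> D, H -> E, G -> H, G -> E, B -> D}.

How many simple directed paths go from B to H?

14

B→A→D→C→H
B→A→D→G→E→C→H
B→A→D→G→H
B→A→E→C→D→G→H
B→A→E→C→H
B→A→E→D→C→H
B→A→E→D→G→H
B→C→D→G→H
B→C→E→D→G→H
B→C→H
B→D→C→H
B→D→F→A→E→C→H
B→D→G→E→C→H
B→D→G→H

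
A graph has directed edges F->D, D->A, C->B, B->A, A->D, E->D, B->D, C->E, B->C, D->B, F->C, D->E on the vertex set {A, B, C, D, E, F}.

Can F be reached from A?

Explore from A.
Distance 1: reach D.
Distance 2: reach B, E.
Distance 3: reach C.
The search from A is exhausted; no directed path reaches F.

No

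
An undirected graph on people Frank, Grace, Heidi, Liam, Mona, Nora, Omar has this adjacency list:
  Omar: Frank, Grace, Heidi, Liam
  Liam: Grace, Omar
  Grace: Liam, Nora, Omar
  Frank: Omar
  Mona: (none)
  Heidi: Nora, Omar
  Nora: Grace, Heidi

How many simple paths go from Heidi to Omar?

Heidi–Nora–Grace–Liam–Omar
Heidi–Nora–Grace–Omar
Heidi–Omar

3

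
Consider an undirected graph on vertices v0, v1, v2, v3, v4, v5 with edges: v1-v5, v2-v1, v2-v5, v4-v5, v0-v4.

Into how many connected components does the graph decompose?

From v0: component {v0, v1, v2, v4, v5}.
From v3: component {v3}.
That's 2 components.

2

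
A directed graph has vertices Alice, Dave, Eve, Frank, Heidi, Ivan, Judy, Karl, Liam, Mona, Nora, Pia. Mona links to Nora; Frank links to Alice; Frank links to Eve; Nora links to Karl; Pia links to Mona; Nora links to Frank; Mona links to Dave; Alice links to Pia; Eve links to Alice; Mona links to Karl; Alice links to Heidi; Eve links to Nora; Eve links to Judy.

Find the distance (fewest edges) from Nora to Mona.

Distance 0: Nora.
Distance 1: Frank, Karl.
Distance 2: Alice, Eve.
Distance 3: Heidi, Judy, Pia.
Distance 4: Mona — contains Mona.

4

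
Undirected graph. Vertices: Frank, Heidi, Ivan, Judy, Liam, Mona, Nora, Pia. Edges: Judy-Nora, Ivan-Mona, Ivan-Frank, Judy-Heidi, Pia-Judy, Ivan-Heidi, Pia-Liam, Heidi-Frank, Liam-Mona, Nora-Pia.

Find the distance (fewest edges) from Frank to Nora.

Distance 0: Frank.
Distance 1: Heidi, Ivan.
Distance 2: Judy, Mona.
Distance 3: Liam, Nora, Pia — contains Nora.

3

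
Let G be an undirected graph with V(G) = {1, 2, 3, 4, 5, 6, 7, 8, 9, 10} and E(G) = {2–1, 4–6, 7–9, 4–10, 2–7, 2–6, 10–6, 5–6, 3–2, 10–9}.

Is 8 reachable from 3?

No

Explore from 3.
Distance 1: reach 2.
Distance 2: reach 1, 6, 7.
Distance 3: reach 4, 5, 9, 10.
The search is exhausted without reaching 8; it lies in a different component.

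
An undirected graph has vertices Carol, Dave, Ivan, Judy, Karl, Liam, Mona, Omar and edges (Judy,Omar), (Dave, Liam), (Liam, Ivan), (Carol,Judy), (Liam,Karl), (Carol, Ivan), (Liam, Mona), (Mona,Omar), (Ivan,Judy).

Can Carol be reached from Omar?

Yes

Explore from Omar.
Distance 1: reach Judy, Mona.
Distance 2: reach Carol, Ivan, Liam.
Found Carol.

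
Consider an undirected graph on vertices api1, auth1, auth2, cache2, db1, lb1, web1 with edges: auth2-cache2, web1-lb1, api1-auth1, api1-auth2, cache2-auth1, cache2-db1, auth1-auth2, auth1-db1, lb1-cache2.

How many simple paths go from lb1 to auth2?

lb1–cache2–auth1–api1–auth2
lb1–cache2–auth1–auth2
lb1–cache2–auth2
lb1–cache2–db1–auth1–api1–auth2
lb1–cache2–db1–auth1–auth2

5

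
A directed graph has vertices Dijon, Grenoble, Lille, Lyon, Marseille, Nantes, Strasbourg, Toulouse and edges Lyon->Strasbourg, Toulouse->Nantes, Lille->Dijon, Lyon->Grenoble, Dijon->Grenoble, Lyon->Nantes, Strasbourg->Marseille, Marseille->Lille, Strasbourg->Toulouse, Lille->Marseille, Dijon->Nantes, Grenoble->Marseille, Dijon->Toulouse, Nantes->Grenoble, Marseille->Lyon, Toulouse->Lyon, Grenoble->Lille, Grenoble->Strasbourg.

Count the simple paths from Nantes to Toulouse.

6

Nantes→Grenoble→Lille→Dijon→Toulouse
Nantes→Grenoble→Lille→Marseille→Lyon→Strasbourg→Toulouse
Nantes→Grenoble→Marseille→Lille→Dijon→Toulouse
Nantes→Grenoble→Marseille→Lyon→Strasbourg→Toulouse
Nantes→Grenoble→Strasbourg→Marseille→Lille→Dijon→Toulouse
Nantes→Grenoble→Strasbourg→Toulouse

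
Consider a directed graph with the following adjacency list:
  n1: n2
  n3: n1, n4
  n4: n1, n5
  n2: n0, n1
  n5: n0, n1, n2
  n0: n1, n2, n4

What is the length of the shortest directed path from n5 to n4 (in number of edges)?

Distance 0: n5.
Distance 1: n0, n1, n2.
Distance 2: n4 — contains n4.

2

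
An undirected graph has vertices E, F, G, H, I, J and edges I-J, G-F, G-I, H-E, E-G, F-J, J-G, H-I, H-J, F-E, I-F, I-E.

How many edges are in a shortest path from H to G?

Distance 0: H.
Distance 1: E, I, J.
Distance 2: F, G — contains G.

2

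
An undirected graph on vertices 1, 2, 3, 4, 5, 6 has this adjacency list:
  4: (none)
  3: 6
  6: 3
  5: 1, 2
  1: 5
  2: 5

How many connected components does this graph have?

From 1: component {1, 2, 5}.
From 3: component {3, 6}.
From 4: component {4}.
That's 3 components.

3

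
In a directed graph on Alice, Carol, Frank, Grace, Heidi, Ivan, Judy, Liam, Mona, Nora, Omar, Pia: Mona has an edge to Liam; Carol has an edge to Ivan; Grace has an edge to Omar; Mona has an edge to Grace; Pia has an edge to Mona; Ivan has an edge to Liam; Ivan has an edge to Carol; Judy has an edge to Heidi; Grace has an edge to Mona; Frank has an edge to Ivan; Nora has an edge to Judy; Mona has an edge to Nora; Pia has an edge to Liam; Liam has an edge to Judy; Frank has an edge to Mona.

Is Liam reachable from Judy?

Explore from Judy.
Distance 1: reach Heidi.
The search from Judy is exhausted; no directed path reaches Liam.

No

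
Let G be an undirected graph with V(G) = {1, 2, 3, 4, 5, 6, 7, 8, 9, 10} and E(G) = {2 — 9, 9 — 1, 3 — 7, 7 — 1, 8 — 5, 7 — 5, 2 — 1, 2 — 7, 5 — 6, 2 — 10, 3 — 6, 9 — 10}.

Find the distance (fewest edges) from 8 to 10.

Distance 0: 8.
Distance 1: 5.
Distance 2: 6, 7.
Distance 3: 1, 2, 3.
Distance 4: 9, 10 — contains 10.

4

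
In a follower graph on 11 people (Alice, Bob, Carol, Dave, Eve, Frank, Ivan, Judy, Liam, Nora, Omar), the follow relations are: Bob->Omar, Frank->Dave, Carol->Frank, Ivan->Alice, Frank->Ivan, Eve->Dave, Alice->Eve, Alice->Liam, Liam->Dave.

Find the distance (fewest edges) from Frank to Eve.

Distance 0: Frank.
Distance 1: Dave, Ivan.
Distance 2: Alice.
Distance 3: Eve, Liam — contains Eve.

3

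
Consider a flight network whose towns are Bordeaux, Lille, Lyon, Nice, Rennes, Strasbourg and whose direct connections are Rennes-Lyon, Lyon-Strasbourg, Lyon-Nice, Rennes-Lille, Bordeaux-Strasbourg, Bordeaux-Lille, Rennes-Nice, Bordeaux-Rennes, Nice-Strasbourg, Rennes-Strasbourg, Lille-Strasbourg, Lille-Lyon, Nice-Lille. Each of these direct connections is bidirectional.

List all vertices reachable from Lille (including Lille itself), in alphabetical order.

Start at Lille.
Its neighbours: Bordeaux, Lyon, Nice, Rennes, Strasbourg.
Every vertex is now reached.

Bordeaux, Lille, Lyon, Nice, Rennes, Strasbourg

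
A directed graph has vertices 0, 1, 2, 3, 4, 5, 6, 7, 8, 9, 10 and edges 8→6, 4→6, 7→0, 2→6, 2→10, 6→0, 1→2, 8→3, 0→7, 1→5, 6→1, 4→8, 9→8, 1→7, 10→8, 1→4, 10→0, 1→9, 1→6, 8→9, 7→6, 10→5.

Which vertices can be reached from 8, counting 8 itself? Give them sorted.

Start at 8.
Its neighbours: 3, 6, 9.
Then their neighbours: 0, 1.
Then next layer: 2, 4, 5, 7.
Then next layer: 10.
Every vertex is now reached.

0, 1, 2, 3, 4, 5, 6, 7, 8, 9, 10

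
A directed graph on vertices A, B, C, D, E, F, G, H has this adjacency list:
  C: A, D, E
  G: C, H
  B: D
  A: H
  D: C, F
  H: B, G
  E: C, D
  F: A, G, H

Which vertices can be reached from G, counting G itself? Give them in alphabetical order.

A, B, C, D, E, F, G, H

Start at G.
Its neighbours: C, H.
Then their neighbours: A, B, D, E.
Then next layer: F.
Every vertex is now reached.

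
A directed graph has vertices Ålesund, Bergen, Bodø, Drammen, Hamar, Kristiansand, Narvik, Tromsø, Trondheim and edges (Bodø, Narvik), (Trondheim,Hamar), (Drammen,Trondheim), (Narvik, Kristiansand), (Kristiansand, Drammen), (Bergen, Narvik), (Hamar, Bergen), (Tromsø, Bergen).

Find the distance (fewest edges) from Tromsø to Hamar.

6

Distance 0: Tromsø.
Distance 1: Bergen.
Distance 2: Narvik.
Distance 3: Kristiansand.
Distance 4: Drammen.
Distance 5: Trondheim.
Distance 6: Hamar — contains Hamar.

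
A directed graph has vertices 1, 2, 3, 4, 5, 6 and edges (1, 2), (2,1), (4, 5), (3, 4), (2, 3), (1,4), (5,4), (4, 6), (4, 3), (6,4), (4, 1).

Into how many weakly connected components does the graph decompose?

From 1: component {1, 2, 3, 4, 5, 6}.
That's 1 component.

1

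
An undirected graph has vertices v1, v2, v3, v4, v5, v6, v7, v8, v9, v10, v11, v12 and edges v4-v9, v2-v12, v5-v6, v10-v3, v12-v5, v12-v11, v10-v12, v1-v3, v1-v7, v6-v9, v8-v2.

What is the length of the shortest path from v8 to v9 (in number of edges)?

Distance 0: v8.
Distance 1: v2.
Distance 2: v12.
Distance 3: v5, v10, v11.
Distance 4: v3, v6.
Distance 5: v1, v9 — contains v9.

5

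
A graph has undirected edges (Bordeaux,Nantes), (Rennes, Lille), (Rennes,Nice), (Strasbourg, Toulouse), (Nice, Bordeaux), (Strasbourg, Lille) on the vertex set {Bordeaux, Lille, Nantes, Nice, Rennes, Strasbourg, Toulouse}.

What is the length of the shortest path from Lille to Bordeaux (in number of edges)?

3

Distance 0: Lille.
Distance 1: Rennes, Strasbourg.
Distance 2: Nice, Toulouse.
Distance 3: Bordeaux — contains Bordeaux.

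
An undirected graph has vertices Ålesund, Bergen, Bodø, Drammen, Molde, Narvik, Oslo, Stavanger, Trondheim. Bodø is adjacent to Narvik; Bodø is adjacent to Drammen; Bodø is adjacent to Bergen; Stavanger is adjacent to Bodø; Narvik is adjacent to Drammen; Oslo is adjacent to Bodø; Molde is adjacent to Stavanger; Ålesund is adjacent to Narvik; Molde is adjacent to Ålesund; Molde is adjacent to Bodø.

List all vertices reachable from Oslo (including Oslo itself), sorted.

Ålesund, Bergen, Bodø, Drammen, Molde, Narvik, Oslo, Stavanger

Start at Oslo.
Its neighbours: Bodø.
Then their neighbours: Bergen, Drammen, Molde, Narvik, Stavanger.
Then next layer: Ålesund.
Nothing further is reachable.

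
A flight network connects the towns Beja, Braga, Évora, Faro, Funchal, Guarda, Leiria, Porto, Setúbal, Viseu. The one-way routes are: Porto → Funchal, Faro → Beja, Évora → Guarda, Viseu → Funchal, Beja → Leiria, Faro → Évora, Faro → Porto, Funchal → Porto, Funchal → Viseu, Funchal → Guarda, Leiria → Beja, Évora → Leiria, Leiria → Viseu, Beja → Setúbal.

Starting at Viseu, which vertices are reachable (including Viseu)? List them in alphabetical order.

Funchal, Guarda, Porto, Viseu

Start at Viseu.
Its neighbours: Funchal.
Then their neighbours: Guarda, Porto.
Nothing further is reachable.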